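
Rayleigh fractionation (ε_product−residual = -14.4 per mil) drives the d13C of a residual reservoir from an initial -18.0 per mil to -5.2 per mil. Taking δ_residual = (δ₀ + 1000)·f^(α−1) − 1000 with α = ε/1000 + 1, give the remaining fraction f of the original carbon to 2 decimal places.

α − 1 = ε/1000 = -0.0144
(δ_res + 1000)/(δ₀ + 1000) = (-5.2 + 1000)/(-18.0 + 1000) = 994.8/982.0 = 1.013035
f = 1.013035^(1/-0.0144) = exp(ln(1.013035)/-0.0144) = exp(0.01295/-0.0144)
f = exp(-0.8993) = 0.4068

0.41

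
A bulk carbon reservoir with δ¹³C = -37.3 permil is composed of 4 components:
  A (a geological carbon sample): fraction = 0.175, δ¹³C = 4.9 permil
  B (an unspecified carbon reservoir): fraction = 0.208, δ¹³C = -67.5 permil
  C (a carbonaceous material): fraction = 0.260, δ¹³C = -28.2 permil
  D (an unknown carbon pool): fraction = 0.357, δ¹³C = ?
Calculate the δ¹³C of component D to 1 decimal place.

Isotope mass balance: δ_bulk = Σ fᵢ·δᵢ.
-37.3 = 0.175×(4.9) + 0.208×(-67.5) + 0.260×(-28.2) + 0.357×δ_D
0.357·δ_D = -37.3 − (-20.514) = -16.785
δ_D = -16.785 / 0.357 = -47.02 permil

-47.0 permil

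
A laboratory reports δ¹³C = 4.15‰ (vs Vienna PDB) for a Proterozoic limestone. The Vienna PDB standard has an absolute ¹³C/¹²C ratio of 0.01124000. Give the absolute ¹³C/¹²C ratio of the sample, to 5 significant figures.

R_sample = R_standard × (δ¹³C/1000 + 1)
R_sample = 0.01124000 × (4.15/1000 + 1) = 0.01124000 × 1.004150
R_sample = 0.0112866

0.011287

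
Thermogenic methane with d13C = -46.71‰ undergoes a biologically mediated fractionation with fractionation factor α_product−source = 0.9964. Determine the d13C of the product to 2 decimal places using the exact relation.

-50.14‰

δ_product = (δ_source + 1000)·α − 1000
δ_product = (-46.71 + 1000) × 0.9964 − 1000
δ_product = 949.858 − 1000 = -50.142‰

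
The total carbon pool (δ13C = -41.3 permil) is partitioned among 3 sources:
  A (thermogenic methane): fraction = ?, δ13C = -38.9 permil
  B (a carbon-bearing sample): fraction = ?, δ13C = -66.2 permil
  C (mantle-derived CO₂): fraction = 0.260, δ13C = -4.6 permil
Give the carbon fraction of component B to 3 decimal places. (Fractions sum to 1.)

0.415

Let f_B and f_A be the unknown fractions; fractions sum to 1 so f_B + f_A = 0.740.
Mass balance: Σ fᵢ·δᵢ = δ_bulk ⇒ f_B·(-66.2) + f_A·(-38.9) = -41.3 − (-1.196) = -40.104
Substitute f_A = 0.740 − f_B:
f_B·(-66.2 − -38.9) = -40.104 − 0.740×(-38.9) = -11.318
f_B = -11.318 / -27.3 = 0.4146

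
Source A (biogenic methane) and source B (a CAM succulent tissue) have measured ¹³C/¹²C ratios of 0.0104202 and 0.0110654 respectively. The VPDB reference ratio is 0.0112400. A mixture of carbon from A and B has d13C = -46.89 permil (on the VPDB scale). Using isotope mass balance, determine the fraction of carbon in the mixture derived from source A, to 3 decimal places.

0.546

δ_A = (0.0104202/0.0112400 − 1)×1000 = (0.927064 − 1)×1000 = -72.936 permil
δ_B = (0.0110654/0.0112400 − 1)×1000 = (0.984466 − 1)×1000 = -15.534 permil
f_A = (δ_mix − δ_B)/(δ_A − δ_B) = (-46.89 − (-15.534))/(-72.936 − (-15.534))
f_A = -31.356 / -57.402 = 0.5463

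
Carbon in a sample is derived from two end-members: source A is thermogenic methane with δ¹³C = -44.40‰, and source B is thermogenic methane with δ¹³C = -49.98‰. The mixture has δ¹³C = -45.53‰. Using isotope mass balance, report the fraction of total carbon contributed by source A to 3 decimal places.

δ_mix = f_A·δ_A + (1 − f_A)·δ_B  ⇒  f_A = (δ_mix − δ_B)/(δ_A − δ_B)
f_A = (-45.53 − (-49.98)) / (-44.40 − (-49.98))
f_A = 4.45 / 5.58 = 0.7975

0.797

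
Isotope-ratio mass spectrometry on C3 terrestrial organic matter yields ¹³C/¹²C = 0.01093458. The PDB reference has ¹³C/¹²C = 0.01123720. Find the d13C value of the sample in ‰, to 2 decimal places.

d13C = (R_sample / R_standard − 1) × 1000
R_sample / R_standard = 0.01093458 / 0.01123720 = 0.973070
d13C = (0.973070 − 1) × 1000 = -26.930‰

-26.93‰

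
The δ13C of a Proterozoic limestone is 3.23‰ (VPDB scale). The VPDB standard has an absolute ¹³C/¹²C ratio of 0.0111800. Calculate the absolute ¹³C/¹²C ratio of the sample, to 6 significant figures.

R_sample = R_standard × (δ13C/1000 + 1)
R_sample = 0.0111800 × (3.23/1000 + 1) = 0.0111800 × 1.003230
R_sample = 0.0112161

0.0112161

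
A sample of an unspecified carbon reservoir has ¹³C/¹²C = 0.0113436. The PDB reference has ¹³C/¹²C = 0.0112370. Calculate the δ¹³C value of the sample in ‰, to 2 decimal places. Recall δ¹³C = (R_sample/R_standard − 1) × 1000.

9.49‰

δ¹³C = (R_sample / R_standard − 1) × 1000
R_sample / R_standard = 0.0113436 / 0.0112370 = 1.009487
δ¹³C = (1.009487 − 1) × 1000 = 9.487‰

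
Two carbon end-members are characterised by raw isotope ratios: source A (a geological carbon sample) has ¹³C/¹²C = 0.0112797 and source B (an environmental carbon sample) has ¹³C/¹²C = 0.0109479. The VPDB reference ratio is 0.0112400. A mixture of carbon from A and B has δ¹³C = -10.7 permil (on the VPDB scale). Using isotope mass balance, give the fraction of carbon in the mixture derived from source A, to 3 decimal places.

0.518

δ_A = (0.0112797/0.0112400 − 1)×1000 = (1.003532 − 1)×1000 = 3.532 permil
δ_B = (0.0109479/0.0112400 − 1)×1000 = (0.974012 − 1)×1000 = -25.988 permil
f_A = (δ_mix − δ_B)/(δ_A − δ_B) = (-10.7 − (-25.988))/(3.532 − (-25.988))
f_A = 15.288 / 29.520 = 0.5179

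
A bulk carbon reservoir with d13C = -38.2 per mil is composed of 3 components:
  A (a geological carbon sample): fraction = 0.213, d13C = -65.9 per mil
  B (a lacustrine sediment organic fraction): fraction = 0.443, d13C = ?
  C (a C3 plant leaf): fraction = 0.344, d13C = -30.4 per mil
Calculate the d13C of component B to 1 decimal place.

Isotope mass balance: δ_bulk = Σ fᵢ·δᵢ.
-38.2 = 0.213×(-65.9) + 0.443×δ_B + 0.344×(-30.4)
0.443·δ_B = -38.2 − (-24.494) = -13.706
δ_B = -13.706 / 0.443 = -30.94 per mil

-30.9 per mil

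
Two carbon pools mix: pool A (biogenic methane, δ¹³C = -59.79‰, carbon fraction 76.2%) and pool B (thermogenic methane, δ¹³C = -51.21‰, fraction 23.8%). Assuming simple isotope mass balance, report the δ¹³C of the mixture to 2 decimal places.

-57.75‰

δ_mix = f_A·δ_A + f_B·δ_B
δ_mix = 0.762 × (-59.79) + 0.238 × (-51.21)
δ_mix = -45.560 + -12.188 = -57.748‰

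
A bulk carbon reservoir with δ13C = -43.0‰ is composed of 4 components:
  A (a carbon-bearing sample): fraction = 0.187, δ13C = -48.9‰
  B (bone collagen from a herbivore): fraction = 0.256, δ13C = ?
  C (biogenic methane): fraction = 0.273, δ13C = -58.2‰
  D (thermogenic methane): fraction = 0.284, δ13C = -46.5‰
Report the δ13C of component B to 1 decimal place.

Isotope mass balance: δ_bulk = Σ fᵢ·δᵢ.
-43.0 = 0.187×(-48.9) + 0.256×δ_B + 0.273×(-58.2) + 0.284×(-46.5)
0.256·δ_B = -43.0 − (-38.239) = -4.761
δ_B = -4.761 / 0.256 = -18.60‰

-18.6‰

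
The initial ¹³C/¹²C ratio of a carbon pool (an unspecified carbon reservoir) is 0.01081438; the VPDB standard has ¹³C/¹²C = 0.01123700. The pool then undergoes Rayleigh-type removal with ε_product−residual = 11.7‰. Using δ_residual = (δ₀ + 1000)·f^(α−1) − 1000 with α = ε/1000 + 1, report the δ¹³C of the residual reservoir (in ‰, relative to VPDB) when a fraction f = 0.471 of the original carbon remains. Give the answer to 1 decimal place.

δ₀ = (0.01081438/0.01123700 − 1)×1000 = (0.962390 − 1)×1000 = -37.610‰
α − 1 = ε/1000 = 0.0117
f^(α−1) = 0.471^(0.0117) = 0.991230
δ_res = (-37.610 + 1000) × 0.991230 − 1000 = 953.950 − 1000 = -46.05‰

-46.1‰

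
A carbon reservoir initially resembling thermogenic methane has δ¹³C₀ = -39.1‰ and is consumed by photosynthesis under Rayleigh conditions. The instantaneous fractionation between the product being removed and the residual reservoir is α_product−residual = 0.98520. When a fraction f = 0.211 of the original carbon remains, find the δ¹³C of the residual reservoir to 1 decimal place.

Rayleigh residual: δ_res = (δ₀ + 1000)·f^(α−1) − 1000
α − 1 = -0.01480
f^(α−1) = 0.211^(-0.01480) = 1.023294
δ_res = (-39.1 + 1000) × 1.023294 − 1000 = 983.284 − 1000 = -16.72‰

-16.7‰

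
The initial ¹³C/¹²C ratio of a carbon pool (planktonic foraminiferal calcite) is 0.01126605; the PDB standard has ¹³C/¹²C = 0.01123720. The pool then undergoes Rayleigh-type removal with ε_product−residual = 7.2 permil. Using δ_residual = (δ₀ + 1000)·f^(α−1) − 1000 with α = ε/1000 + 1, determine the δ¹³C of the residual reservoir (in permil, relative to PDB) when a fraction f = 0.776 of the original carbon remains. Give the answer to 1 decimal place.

δ₀ = (0.01126605/0.01123720 − 1)×1000 = (1.002567 − 1)×1000 = 2.567 permil
α − 1 = ε/1000 = 0.0072
f^(α−1) = 0.776^(0.0072) = 0.998176
δ_res = (2.567 + 1000) × 0.998176 − 1000 = 1000.738 − 1000 = 0.74 permil

0.7 permil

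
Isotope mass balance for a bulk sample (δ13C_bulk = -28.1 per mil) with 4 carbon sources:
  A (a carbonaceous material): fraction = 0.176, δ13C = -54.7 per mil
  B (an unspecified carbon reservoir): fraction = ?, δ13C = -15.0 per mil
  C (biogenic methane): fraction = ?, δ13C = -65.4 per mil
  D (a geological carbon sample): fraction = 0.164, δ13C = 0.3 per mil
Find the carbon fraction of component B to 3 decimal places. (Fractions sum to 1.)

0.489

Let f_B and f_C be the unknown fractions; fractions sum to 1 so f_B + f_C = 0.660.
Mass balance: Σ fᵢ·δᵢ = δ_bulk ⇒ f_B·(-15.0) + f_C·(-65.4) = -28.1 − (-9.578) = -18.522
Substitute f_C = 0.660 − f_B:
f_B·(-15.0 − -65.4) = -18.522 − 0.660×(-65.4) = 24.642
f_B = 24.642 / 50.4 = 0.4889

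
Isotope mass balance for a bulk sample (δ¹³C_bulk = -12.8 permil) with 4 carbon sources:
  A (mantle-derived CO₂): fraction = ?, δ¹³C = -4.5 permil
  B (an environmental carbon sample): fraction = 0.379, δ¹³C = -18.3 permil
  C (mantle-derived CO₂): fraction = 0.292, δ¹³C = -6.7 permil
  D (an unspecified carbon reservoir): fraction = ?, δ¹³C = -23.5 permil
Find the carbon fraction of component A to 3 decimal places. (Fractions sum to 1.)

Let f_A and f_D be the unknown fractions; fractions sum to 1 so f_A + f_D = 0.329.
Mass balance: Σ fᵢ·δᵢ = δ_bulk ⇒ f_A·(-4.5) + f_D·(-23.5) = -12.8 − (-8.892) = -3.908
Substitute f_D = 0.329 − f_A:
f_A·(-4.5 − -23.5) = -3.908 − 0.329×(-23.5) = 3.824
f_A = 3.824 / 19.0 = 0.2012

0.201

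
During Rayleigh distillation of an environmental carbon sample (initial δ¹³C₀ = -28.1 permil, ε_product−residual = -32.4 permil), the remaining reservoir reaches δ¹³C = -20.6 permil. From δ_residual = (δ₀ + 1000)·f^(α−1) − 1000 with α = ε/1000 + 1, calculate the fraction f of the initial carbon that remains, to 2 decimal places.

α − 1 = ε/1000 = -0.0324
(δ_res + 1000)/(δ₀ + 1000) = (-20.6 + 1000)/(-28.1 + 1000) = 979.4/971.9 = 1.007717
f = 1.007717^(1/-0.0324) = exp(ln(1.007717)/-0.0324) = exp(0.00769/-0.0324)
f = exp(-0.2373) = 0.7888

0.79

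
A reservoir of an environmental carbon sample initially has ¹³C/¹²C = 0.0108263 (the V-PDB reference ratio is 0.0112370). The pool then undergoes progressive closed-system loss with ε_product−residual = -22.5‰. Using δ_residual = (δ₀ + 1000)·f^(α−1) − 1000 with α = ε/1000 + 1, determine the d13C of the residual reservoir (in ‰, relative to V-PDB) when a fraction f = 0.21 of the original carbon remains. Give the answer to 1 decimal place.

δ₀ = (0.0108263/0.0112370 − 1)×1000 = (0.963451 − 1)×1000 = -36.549‰
α − 1 = ε/1000 = -0.0225
f^(α−1) = 0.21^(-0.0225) = 1.035738
δ_res = (-36.549 + 1000) × 1.035738 − 1000 = 997.883 − 1000 = -2.12‰

-2.1‰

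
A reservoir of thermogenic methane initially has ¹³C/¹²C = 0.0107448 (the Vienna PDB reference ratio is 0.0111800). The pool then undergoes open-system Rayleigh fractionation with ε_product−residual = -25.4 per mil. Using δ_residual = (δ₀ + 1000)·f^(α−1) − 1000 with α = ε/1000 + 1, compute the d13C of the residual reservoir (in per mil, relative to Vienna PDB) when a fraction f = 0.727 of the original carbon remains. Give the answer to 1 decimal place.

δ₀ = (0.0107448/0.0111800 − 1)×1000 = (0.961073 − 1)×1000 = -38.927 per mil
α − 1 = ε/1000 = -0.0254
f^(α−1) = 0.727^(-0.0254) = 1.008131
δ_res = (-38.927 + 1000) × 1.008131 − 1000 = 968.888 − 1000 = -31.11 per mil

-31.1 per mil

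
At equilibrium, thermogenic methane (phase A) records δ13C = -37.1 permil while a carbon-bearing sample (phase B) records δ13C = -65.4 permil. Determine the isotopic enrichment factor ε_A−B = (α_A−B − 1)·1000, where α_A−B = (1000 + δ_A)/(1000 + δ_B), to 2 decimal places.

α_A−B = (1000 + -37.1) / (1000 + -65.4) = 962.9 / 934.6 = 1.030280
ε_A−B = (1.030280 − 1) × 1000 = 30.280 permil
(The approximation ε ≈ δ_A − δ_B would give 28.3 permil.)

30.28 permil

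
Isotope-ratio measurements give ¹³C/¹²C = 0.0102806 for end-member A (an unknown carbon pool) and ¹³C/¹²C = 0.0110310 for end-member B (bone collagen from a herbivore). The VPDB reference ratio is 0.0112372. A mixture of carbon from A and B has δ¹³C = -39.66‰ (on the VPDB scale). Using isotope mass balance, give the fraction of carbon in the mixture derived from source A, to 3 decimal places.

δ_A = (0.0102806/0.0112372 − 1)×1000 = (0.914872 − 1)×1000 = -85.128‰
δ_B = (0.0110310/0.0112372 − 1)×1000 = (0.981650 − 1)×1000 = -18.350‰
f_A = (δ_mix − δ_B)/(δ_A − δ_B) = (-39.66 − (-18.350))/(-85.128 − (-18.350))
f_A = -21.310 / -66.778 = 0.3191

0.319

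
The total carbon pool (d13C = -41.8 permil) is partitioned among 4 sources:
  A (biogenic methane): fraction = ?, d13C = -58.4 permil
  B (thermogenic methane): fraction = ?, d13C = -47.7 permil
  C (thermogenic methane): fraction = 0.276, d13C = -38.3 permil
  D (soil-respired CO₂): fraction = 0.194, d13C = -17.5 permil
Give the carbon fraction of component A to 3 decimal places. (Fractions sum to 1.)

Let f_A and f_B be the unknown fractions; fractions sum to 1 so f_A + f_B = 0.530.
Mass balance: Σ fᵢ·δᵢ = δ_bulk ⇒ f_A·(-58.4) + f_B·(-47.7) = -41.8 − (-13.966) = -27.834
Substitute f_B = 0.530 − f_A:
f_A·(-58.4 − -47.7) = -27.834 − 0.530×(-47.7) = -2.553
f_A = -2.553 / -10.7 = 0.2386

0.239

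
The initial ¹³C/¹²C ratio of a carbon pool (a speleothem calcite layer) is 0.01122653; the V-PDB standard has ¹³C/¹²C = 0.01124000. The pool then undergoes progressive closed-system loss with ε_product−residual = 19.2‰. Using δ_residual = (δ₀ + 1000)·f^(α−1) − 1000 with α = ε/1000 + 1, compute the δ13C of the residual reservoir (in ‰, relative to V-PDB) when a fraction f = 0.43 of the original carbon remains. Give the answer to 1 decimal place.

-17.3‰

δ₀ = (0.01122653/0.01124000 − 1)×1000 = (0.998802 − 1)×1000 = -1.198‰
α − 1 = ε/1000 = 0.0192
f^(α−1) = 0.43^(0.0192) = 0.983926
δ_res = (-1.198 + 1000) × 0.983926 − 1000 = 982.747 − 1000 = -17.25‰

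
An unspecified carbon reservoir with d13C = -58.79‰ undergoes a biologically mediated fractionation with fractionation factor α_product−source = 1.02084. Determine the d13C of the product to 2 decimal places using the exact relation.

-39.18‰

δ_product = (δ_source + 1000)·α − 1000
δ_product = (-58.79 + 1000) × 1.02084 − 1000
δ_product = 960.825 − 1000 = -39.175‰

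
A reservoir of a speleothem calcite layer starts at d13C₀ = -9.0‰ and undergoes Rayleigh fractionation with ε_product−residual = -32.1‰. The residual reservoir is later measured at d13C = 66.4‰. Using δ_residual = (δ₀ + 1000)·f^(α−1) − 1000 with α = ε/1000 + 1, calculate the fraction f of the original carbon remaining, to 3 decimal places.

0.102

α − 1 = ε/1000 = -0.0321
(δ_res + 1000)/(δ₀ + 1000) = (66.4 + 1000)/(-9.0 + 1000) = 1066.4/991.0 = 1.076085
f = 1.076085^(1/-0.0321) = exp(ln(1.076085)/-0.0321) = exp(0.07333/-0.0321)
f = exp(-2.2844) = 0.1018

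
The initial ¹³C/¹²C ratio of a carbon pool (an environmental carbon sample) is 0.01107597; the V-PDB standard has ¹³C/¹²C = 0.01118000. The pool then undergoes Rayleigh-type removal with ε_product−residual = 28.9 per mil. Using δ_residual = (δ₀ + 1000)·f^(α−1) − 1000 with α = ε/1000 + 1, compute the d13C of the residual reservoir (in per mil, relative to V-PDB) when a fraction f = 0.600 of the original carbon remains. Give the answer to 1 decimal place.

δ₀ = (0.01107597/0.01118000 − 1)×1000 = (0.990695 − 1)×1000 = -9.305 per mil
α − 1 = ε/1000 = 0.0289
f^(α−1) = 0.600^(0.0289) = 0.985346
δ_res = (-9.305 + 1000) × 0.985346 − 1000 = 976.177 − 1000 = -23.82 per mil

-23.8 per mil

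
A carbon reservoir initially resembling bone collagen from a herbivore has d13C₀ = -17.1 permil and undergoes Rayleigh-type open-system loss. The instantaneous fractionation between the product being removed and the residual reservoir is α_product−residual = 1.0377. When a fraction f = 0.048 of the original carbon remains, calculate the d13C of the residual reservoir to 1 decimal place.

-123.4 permil

Rayleigh residual: δ_res = (δ₀ + 1000)·f^(α−1) − 1000
α − 1 = 0.03770
f^(α−1) = 0.048^(0.03770) = 0.891831
δ_res = (-17.1 + 1000) × 0.891831 − 1000 = 876.581 − 1000 = -123.42 permil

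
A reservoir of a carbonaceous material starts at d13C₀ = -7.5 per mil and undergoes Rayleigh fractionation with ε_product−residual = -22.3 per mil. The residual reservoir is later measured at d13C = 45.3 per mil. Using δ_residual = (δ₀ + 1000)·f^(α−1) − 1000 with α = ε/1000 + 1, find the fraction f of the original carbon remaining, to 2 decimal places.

0.10

α − 1 = ε/1000 = -0.0223
(δ_res + 1000)/(δ₀ + 1000) = (45.3 + 1000)/(-7.5 + 1000) = 1045.3/992.5 = 1.053199
f = 1.053199^(1/-0.0223) = exp(ln(1.053199)/-0.0223) = exp(0.05183/-0.0223)
f = exp(-2.3243) = 0.0979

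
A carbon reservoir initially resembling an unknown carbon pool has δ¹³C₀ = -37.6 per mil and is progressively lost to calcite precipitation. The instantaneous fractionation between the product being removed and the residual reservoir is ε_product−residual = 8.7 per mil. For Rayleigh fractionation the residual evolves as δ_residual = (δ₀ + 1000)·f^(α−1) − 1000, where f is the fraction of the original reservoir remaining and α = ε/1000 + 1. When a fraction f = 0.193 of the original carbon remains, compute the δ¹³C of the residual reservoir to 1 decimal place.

-51.3 per mil

Rayleigh residual: δ_res = (δ₀ + 1000)·f^(α−1) − 1000
α = ε/1000 + 1 = 1.00870, so α − 1 = 0.00870
f^(α−1) = 0.193^(0.00870) = 0.985790
δ_res = (-37.6 + 1000) × 0.985790 − 1000 = 948.724 − 1000 = -51.28 per mil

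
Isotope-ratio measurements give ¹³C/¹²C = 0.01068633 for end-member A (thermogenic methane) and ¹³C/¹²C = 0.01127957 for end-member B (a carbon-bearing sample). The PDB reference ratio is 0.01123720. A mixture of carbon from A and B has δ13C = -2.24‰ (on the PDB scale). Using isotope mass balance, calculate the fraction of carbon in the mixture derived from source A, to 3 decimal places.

δ_A = (0.01068633/0.01123720 − 1)×1000 = (0.950978 − 1)×1000 = -49.022‰
δ_B = (0.01127957/0.01123720 − 1)×1000 = (1.003771 − 1)×1000 = 3.771‰
f_A = (δ_mix − δ_B)/(δ_A − δ_B) = (-2.24 − (3.771))/(-49.022 − (3.771))
f_A = -6.011 / -52.793 = 0.1139

0.114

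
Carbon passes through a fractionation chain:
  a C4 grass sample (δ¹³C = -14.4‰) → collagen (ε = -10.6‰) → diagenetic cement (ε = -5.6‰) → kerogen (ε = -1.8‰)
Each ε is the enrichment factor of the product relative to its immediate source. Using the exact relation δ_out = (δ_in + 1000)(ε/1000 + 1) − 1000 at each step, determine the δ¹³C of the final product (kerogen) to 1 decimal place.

-32.1‰

step 1: δ = (-14.40 + 1000)·(-10.6/1000 + 1) − 1000 = -24.85‰
step 2: δ = (-24.85 + 1000)·(-5.6/1000 + 1) − 1000 = -30.31‰
step 3: δ = (-30.31 + 1000)·(-1.8/1000 + 1) − 1000 = -32.05‰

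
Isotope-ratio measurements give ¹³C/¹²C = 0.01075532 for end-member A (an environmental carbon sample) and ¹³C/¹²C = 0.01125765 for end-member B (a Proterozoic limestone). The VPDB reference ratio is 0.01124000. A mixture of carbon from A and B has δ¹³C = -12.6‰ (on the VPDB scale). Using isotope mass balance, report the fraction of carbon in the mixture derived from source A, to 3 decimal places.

0.317

δ_A = (0.01075532/0.01124000 − 1)×1000 = (0.956879 − 1)×1000 = -43.121‰
δ_B = (0.01125765/0.01124000 − 1)×1000 = (1.001570 − 1)×1000 = 1.570‰
f_A = (δ_mix − δ_B)/(δ_A − δ_B) = (-12.6 − (1.570))/(-43.121 − (1.570))
f_A = -14.170 / -44.691 = 0.3171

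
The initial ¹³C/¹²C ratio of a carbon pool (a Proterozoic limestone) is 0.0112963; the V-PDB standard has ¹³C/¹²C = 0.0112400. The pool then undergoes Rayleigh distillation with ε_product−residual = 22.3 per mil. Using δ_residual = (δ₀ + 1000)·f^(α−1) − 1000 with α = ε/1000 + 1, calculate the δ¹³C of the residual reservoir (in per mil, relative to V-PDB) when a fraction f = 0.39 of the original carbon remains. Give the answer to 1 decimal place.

δ₀ = (0.0112963/0.0112400 − 1)×1000 = (1.005009 − 1)×1000 = 5.009 per mil
α − 1 = ε/1000 = 0.0223
f^(α−1) = 0.39^(0.0223) = 0.979221
δ_res = (5.009 + 1000) × 0.979221 − 1000 = 984.126 − 1000 = -15.87 per mil

-15.9 per mil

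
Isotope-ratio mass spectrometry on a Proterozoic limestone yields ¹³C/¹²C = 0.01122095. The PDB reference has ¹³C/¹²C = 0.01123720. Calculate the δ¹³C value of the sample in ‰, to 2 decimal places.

-1.45‰

δ¹³C = (R_sample / R_standard − 1) × 1000
R_sample / R_standard = 0.01122095 / 0.01123720 = 0.998554
δ¹³C = (0.998554 − 1) × 1000 = -1.446‰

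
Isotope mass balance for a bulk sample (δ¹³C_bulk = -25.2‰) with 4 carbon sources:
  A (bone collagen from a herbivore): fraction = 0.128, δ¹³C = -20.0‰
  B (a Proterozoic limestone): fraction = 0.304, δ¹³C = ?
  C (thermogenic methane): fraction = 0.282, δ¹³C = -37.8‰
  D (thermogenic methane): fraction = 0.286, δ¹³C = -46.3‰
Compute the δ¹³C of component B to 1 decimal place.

Isotope mass balance: δ_bulk = Σ fᵢ·δᵢ.
-25.2 = 0.128×(-20.0) + 0.304×δ_B + 0.282×(-37.8) + 0.286×(-46.3)
0.304·δ_B = -25.2 − (-26.461) = 1.261
δ_B = 1.261 / 0.304 = 4.15‰

4.1‰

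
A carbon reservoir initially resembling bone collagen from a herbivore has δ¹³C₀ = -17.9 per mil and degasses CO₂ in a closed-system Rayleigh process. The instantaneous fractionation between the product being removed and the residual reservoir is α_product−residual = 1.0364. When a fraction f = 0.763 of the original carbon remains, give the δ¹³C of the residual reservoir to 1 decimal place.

-27.5 per mil

Rayleigh residual: δ_res = (δ₀ + 1000)·f^(α−1) − 1000
α − 1 = 0.03640
f^(α−1) = 0.763^(0.03640) = 0.990202
δ_res = (-17.9 + 1000) × 0.990202 − 1000 = 972.478 − 1000 = -27.52 per mil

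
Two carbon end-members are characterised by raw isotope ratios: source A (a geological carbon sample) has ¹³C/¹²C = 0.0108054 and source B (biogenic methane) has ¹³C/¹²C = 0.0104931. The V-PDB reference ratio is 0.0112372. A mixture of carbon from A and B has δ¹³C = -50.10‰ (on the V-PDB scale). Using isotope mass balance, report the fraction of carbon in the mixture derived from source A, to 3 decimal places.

δ_A = (0.0108054/0.0112372 − 1)×1000 = (0.961574 − 1)×1000 = -38.426‰
δ_B = (0.0104931/0.0112372 − 1)×1000 = (0.933782 − 1)×1000 = -66.218‰
f_A = (δ_mix − δ_B)/(δ_A − δ_B) = (-50.10 − (-66.218))/(-38.426 − (-66.218))
f_A = 16.118 / 27.792 = 0.5799

0.580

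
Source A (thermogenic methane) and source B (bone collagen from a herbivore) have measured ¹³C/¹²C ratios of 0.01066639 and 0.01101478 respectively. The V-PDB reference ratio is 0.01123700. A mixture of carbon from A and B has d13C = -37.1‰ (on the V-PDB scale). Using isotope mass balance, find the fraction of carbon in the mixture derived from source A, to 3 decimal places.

0.559

δ_A = (0.01066639/0.01123700 − 1)×1000 = (0.949220 − 1)×1000 = -50.780‰
δ_B = (0.01101478/0.01123700 − 1)×1000 = (0.980224 − 1)×1000 = -19.776‰
f_A = (δ_mix − δ_B)/(δ_A − δ_B) = (-37.1 − (-19.776))/(-50.780 − (-19.776))
f_A = -17.324 / -31.004 = 0.5588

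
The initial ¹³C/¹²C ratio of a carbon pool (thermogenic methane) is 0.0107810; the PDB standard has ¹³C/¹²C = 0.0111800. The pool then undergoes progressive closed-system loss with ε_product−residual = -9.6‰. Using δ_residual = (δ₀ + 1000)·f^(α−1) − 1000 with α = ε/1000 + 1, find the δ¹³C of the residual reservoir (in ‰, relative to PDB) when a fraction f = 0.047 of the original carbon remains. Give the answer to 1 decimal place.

-7.0‰

δ₀ = (0.0107810/0.0111800 − 1)×1000 = (0.964311 − 1)×1000 = -35.689‰
α − 1 = ε/1000 = -0.0096
f^(α−1) = 0.047^(-0.0096) = 1.029788
δ_res = (-35.689 + 1000) × 1.029788 − 1000 = 993.036 − 1000 = -6.96‰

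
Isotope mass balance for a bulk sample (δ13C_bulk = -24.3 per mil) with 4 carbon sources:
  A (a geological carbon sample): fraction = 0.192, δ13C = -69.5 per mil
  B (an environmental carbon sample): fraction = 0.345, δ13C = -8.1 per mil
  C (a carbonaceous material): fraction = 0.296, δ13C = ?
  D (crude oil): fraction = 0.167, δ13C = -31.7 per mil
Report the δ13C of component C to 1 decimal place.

-9.7 per mil

Isotope mass balance: δ_bulk = Σ fᵢ·δᵢ.
-24.3 = 0.192×(-69.5) + 0.345×(-8.1) + 0.296×δ_C + 0.167×(-31.7)
0.296·δ_C = -24.3 − (-21.432) = -2.868
δ_C = -2.868 / 0.296 = -9.69 per mil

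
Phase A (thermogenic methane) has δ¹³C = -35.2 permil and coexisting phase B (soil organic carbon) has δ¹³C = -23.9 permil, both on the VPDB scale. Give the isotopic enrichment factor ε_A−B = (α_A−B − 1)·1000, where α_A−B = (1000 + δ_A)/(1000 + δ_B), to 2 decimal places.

α_A−B = (1000 + -35.2) / (1000 + -23.9) = 964.8 / 976.1 = 0.988423
ε_A−B = (0.988423 − 1) × 1000 = -11.577 permil
(The approximation ε ≈ δ_A − δ_B would give -11.3 permil.)

-11.58 permil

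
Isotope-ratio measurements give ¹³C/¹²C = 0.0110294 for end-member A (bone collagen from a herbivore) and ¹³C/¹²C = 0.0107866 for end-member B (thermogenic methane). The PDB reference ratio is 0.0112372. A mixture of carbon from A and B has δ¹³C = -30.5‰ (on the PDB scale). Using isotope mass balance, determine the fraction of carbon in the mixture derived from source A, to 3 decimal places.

0.444

δ_A = (0.0110294/0.0112372 − 1)×1000 = (0.981508 − 1)×1000 = -18.492‰
δ_B = (0.0107866/0.0112372 − 1)×1000 = (0.959901 − 1)×1000 = -40.099‰
f_A = (δ_mix − δ_B)/(δ_A − δ_B) = (-30.5 − (-40.099))/(-18.492 − (-40.099))
f_A = 9.599 / 21.607 = 0.4443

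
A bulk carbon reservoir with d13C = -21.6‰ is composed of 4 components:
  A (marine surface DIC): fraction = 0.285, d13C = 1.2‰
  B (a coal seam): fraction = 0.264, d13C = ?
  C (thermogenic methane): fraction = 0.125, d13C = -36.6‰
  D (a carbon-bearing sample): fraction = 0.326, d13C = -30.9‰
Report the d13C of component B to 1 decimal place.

-27.6‰

Isotope mass balance: δ_bulk = Σ fᵢ·δᵢ.
-21.6 = 0.285×(1.2) + 0.264×δ_B + 0.125×(-36.6) + 0.326×(-30.9)
0.264·δ_B = -21.6 − (-14.306) = -7.294
δ_B = -7.294 / 0.264 = -27.63‰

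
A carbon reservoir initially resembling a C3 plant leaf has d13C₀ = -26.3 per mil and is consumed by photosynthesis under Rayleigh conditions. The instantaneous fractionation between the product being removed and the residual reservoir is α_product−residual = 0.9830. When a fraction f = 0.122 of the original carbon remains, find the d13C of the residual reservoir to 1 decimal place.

9.2 per mil

Rayleigh residual: δ_res = (δ₀ + 1000)·f^(α−1) − 1000
α − 1 = -0.01700
f^(α−1) = 0.122^(-0.01700) = 1.036411
δ_res = (-26.3 + 1000) × 1.036411 − 1000 = 1009.153 − 1000 = 9.15 per mil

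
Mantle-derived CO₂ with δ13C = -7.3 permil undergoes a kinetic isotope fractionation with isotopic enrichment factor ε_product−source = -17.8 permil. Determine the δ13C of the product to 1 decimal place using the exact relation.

-25.0 permil

To first order, δ_product ≈ δ_source + ε = -25.1 permil.
Exactly, δ_product = (δ_source + 1000)·(ε/1000 + 1) − 1000.
δ_product = (-7.3 + 1000) × (-17.8/1000 + 1) − 1000
δ_product = -24.97 permil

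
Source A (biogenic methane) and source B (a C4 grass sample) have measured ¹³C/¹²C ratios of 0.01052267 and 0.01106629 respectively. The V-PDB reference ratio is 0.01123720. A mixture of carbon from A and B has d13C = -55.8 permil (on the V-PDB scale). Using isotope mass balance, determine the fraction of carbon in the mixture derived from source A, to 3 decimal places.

δ_A = (0.01052267/0.01123720 − 1)×1000 = (0.936414 − 1)×1000 = -63.586 permil
δ_B = (0.01106629/0.01123720 − 1)×1000 = (0.984791 − 1)×1000 = -15.209 permil
f_A = (δ_mix − δ_B)/(δ_A − δ_B) = (-55.8 − (-15.209))/(-63.586 − (-15.209))
f_A = -40.591 / -48.377 = 0.8391

0.839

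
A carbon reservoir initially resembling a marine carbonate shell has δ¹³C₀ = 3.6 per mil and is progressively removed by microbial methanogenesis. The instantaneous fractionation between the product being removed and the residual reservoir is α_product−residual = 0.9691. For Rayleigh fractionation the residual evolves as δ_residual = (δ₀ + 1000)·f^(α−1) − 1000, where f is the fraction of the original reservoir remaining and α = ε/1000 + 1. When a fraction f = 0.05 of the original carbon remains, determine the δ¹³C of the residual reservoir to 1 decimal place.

100.9 per mil

Rayleigh residual: δ_res = (δ₀ + 1000)·f^(α−1) − 1000
α − 1 = -0.03090
f^(α−1) = 0.05^(-0.03090) = 1.096988
δ_res = (3.6 + 1000) × 1.096988 − 1000 = 1100.937 − 1000 = 100.94 per mil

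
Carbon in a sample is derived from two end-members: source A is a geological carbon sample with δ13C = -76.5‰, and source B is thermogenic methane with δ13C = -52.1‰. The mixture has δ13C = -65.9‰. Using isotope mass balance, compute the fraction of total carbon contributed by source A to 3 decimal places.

0.566

δ_mix = f_A·δ_A + (1 − f_A)·δ_B  ⇒  f_A = (δ_mix − δ_B)/(δ_A − δ_B)
f_A = (-65.9 − (-52.1)) / (-76.5 − (-52.1))
f_A = -13.8 / -24.4 = 0.5656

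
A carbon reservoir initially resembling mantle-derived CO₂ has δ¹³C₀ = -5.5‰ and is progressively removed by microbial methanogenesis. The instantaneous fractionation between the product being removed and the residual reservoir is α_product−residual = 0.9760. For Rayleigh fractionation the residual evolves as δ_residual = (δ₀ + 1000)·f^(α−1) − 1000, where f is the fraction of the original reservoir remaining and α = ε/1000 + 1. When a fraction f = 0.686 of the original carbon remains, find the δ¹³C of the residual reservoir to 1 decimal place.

Rayleigh residual: δ_res = (δ₀ + 1000)·f^(α−1) − 1000
α − 1 = -0.02400
f^(α−1) = 0.686^(-0.02400) = 1.009086
δ_res = (-5.5 + 1000) × 1.009086 − 1000 = 1003.536 − 1000 = 3.54‰

3.5‰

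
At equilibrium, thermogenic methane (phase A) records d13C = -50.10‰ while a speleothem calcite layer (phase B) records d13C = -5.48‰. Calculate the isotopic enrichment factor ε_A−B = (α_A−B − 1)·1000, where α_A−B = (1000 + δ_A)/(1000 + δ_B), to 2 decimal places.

-44.87‰

α_A−B = (1000 + -50.10) / (1000 + -5.48) = 949.90 / 994.52 = 0.955134
ε_A−B = (0.955134 − 1) × 1000 = -44.866‰
(The approximation ε ≈ δ_A − δ_B would give -44.62‰.)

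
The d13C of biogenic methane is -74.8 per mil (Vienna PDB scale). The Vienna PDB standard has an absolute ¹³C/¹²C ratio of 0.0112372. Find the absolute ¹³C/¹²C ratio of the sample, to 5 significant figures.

R_sample = R_standard × (d13C/1000 + 1)
R_sample = 0.0112372 × (-74.8/1000 + 1) = 0.0112372 × 0.925200
R_sample = 0.0103967

0.010397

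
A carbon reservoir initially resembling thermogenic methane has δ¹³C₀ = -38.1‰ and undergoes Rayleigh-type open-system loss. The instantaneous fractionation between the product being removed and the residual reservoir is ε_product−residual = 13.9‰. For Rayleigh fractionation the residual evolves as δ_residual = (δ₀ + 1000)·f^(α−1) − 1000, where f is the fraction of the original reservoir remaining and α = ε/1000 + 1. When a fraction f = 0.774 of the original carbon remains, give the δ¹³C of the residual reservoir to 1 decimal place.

-41.5‰

Rayleigh residual: δ_res = (δ₀ + 1000)·f^(α−1) − 1000
α = ε/1000 + 1 = 1.01390, so α − 1 = 0.01390
f^(α−1) = 0.774^(0.01390) = 0.996445
δ_res = (-38.1 + 1000) × 0.996445 − 1000 = 958.481 − 1000 = -41.52‰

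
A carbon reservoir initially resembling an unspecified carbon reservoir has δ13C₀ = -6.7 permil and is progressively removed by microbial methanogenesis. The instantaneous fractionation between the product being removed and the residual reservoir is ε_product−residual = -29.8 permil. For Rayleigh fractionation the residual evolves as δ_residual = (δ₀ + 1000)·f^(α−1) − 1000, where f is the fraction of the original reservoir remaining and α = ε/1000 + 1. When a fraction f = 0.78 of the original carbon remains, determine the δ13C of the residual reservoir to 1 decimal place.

0.7 permil

Rayleigh residual: δ_res = (δ₀ + 1000)·f^(α−1) − 1000
α = ε/1000 + 1 = 0.97020, so α − 1 = -0.02980
f^(α−1) = 0.78^(-0.02980) = 1.007432
δ_res = (-6.7 + 1000) × 1.007432 − 1000 = 1000.682 − 1000 = 0.68 permil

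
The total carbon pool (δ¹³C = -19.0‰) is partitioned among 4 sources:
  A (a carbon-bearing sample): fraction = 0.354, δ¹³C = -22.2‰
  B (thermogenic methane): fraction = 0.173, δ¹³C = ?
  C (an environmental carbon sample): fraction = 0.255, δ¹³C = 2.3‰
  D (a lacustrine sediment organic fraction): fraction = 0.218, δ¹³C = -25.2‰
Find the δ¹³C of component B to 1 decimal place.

Isotope mass balance: δ_bulk = Σ fᵢ·δᵢ.
-19.0 = 0.354×(-22.2) + 0.173×δ_B + 0.255×(2.3) + 0.218×(-25.2)
0.173·δ_B = -19.0 − (-12.766) = -6.234
δ_B = -6.234 / 0.173 = -36.04‰

-36.0‰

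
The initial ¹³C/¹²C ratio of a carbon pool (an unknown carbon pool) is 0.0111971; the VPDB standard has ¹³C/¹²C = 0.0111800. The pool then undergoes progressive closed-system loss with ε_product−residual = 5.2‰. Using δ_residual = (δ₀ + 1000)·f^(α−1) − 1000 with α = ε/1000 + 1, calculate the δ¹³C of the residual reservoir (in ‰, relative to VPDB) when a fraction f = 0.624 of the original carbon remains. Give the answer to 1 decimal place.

δ₀ = (0.0111971/0.0111800 − 1)×1000 = (1.001530 − 1)×1000 = 1.530‰
α − 1 = ε/1000 = 0.0052
f^(α−1) = 0.624^(0.0052) = 0.997551
δ_res = (1.530 + 1000) × 0.997551 − 1000 = 999.076 − 1000 = -0.92‰

-0.9‰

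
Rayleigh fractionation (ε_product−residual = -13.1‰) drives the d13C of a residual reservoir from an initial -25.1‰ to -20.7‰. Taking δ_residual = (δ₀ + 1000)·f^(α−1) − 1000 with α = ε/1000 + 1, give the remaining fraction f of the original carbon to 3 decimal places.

0.709

α − 1 = ε/1000 = -0.0131
(δ_res + 1000)/(δ₀ + 1000) = (-20.7 + 1000)/(-25.1 + 1000) = 979.3/974.9 = 1.004513
f = 1.004513^(1/-0.0131) = exp(ln(1.004513)/-0.0131) = exp(0.00450/-0.0131)
f = exp(-0.3438) = 0.7091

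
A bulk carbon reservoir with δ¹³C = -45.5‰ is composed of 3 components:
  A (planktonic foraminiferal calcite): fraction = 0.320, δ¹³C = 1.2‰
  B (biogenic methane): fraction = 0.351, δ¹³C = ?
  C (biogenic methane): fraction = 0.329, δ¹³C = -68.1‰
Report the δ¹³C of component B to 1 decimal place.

-66.9‰

Isotope mass balance: δ_bulk = Σ fᵢ·δᵢ.
-45.5 = 0.320×(1.2) + 0.351×δ_B + 0.329×(-68.1)
0.351·δ_B = -45.5 − (-22.021) = -23.479
δ_B = -23.479 / 0.351 = -66.89‰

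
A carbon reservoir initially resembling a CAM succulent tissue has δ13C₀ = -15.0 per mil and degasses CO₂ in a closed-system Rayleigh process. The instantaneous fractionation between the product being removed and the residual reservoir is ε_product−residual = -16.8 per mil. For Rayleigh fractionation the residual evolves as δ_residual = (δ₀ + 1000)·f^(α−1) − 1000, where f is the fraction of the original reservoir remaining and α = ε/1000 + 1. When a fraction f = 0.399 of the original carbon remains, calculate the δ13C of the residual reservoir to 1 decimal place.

0.3 per mil

Rayleigh residual: δ_res = (δ₀ + 1000)·f^(α−1) − 1000
α = ε/1000 + 1 = 0.98320, so α − 1 = -0.01680
f^(α−1) = 0.399^(-0.01680) = 1.015555
δ_res = (-15.0 + 1000) × 1.015555 − 1000 = 1000.322 − 1000 = 0.32 per mil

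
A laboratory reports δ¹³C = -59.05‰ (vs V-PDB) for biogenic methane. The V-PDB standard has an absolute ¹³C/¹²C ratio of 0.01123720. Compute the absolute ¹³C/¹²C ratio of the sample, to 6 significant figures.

0.0105736

R_sample = R_standard × (δ¹³C/1000 + 1)
R_sample = 0.01123720 × (-59.05/1000 + 1) = 0.01123720 × 0.940950
R_sample = 0.0105736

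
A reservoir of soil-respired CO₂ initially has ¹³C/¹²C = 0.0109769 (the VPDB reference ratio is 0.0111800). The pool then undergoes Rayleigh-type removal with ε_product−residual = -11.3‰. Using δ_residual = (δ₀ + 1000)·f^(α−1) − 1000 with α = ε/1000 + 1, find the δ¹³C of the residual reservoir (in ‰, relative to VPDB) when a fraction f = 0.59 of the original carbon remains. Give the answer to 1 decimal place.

δ₀ = (0.0109769/0.0111800 − 1)×1000 = (0.981834 − 1)×1000 = -18.166‰
α − 1 = ε/1000 = -0.0113
f^(α−1) = 0.59^(-0.0113) = 1.005980
δ_res = (-18.166 + 1000) × 1.005980 − 1000 = 987.705 − 1000 = -12.29‰

-12.3‰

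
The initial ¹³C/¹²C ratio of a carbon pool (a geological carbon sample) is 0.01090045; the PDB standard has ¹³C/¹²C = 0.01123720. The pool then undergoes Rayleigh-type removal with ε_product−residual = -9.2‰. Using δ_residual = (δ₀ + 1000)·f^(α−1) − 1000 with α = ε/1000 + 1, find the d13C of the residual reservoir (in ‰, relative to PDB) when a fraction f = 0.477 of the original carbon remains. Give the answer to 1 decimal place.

δ₀ = (0.01090045/0.01123720 − 1)×1000 = (0.970033 − 1)×1000 = -29.967‰
α − 1 = ε/1000 = -0.0092
f^(α−1) = 0.477^(-0.0092) = 1.006833
δ_res = (-29.967 + 1000) × 1.006833 − 1000 = 976.661 − 1000 = -23.34‰

-23.3‰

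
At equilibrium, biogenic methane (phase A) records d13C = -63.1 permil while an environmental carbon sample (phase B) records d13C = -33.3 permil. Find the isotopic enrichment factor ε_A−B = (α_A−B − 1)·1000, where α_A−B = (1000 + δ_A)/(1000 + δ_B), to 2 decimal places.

α_A−B = (1000 + -63.1) / (1000 + -33.3) = 936.9 / 966.7 = 0.969173
ε_A−B = (0.969173 − 1) × 1000 = -30.827 permil
(The approximation ε ≈ δ_A − δ_B would give -29.8 permil.)

-30.83 permil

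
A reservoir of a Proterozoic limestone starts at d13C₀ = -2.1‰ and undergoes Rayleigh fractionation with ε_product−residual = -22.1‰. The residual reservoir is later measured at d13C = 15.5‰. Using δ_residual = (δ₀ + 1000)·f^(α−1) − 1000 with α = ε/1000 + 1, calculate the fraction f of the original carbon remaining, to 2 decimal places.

0.45

α − 1 = ε/1000 = -0.0221
(δ_res + 1000)/(δ₀ + 1000) = (15.5 + 1000)/(-2.1 + 1000) = 1015.5/997.9 = 1.017637
f = 1.017637^(1/-0.0221) = exp(ln(1.017637)/-0.0221) = exp(0.01748/-0.0221)
f = exp(-0.7911) = 0.4533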